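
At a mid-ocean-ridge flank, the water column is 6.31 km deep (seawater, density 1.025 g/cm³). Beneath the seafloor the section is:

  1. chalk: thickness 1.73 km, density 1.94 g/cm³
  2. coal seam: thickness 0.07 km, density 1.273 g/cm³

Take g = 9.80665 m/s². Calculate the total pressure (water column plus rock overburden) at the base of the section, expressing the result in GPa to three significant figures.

0.0972 GPa

seawater: 1025 kg/m³ × 9.80665 m/s² × 6310 m = 6.343×10^7 Pa = 0.06343 GPa
chalk: 1940 kg/m³ × 9.80665 m/s² × 1730 m = 3.291×10^7 Pa = 0.03291 GPa
coal seam: 1273 kg/m³ × 9.80665 m/s² × 70 m = 8.739×10^5 Pa = 8.739×10^-4 GPa
Total = 0.06343 + 0.03291 + 8.739×10^-4 = 0.097214 GPa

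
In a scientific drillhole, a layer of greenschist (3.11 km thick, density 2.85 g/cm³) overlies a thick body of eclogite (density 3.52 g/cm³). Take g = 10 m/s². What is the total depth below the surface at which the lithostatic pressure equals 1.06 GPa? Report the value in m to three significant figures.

30700 m

Pressure at base of upper layers: 2850×10×3110 = 8.864×10^7 Pa = 0.08864 GPa
Remaining pressure to be supplied by eclogite: 1.060×10^9 − 8.864×10^7 = 9.714×10^8 Pa
Additional depth in eclogite = 9.714×10^8 Pa / (3520 kg/m³ × 10 m/s²) = 27596 m
Total depth = 3110 m + 27596 m = 30706 m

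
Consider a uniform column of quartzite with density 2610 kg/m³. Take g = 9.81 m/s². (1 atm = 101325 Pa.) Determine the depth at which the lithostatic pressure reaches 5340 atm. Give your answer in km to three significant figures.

h = P/(ρg) = 5340 atm / (2610 kg/m³ × 9.81 m/s²) = 5.411×10^8 Pa / 25604 Pa/m = 21132 m
= 21.132 km

21.1 km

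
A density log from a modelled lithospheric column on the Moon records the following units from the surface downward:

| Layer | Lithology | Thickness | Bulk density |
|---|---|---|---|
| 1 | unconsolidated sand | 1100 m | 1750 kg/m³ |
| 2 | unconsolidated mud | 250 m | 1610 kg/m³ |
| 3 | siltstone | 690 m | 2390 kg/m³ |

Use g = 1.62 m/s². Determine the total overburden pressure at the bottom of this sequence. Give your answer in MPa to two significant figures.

6.4 MPa

unconsolidated sand: 1750 kg/m³ × 1.62 m/s² × 1100 m = 3.119×10^6 Pa = 3.119 MPa
unconsolidated mud: 1610 kg/m³ × 1.62 m/s² × 250 m = 6.521×10^5 Pa = 0.6521 MPa
siltstone: 2390 kg/m³ × 1.62 m/s² × 690 m = 2.672×10^6 Pa = 2.672 MPa
Total = 3.119 + 0.6521 + 2.672 = 6.4421 MPa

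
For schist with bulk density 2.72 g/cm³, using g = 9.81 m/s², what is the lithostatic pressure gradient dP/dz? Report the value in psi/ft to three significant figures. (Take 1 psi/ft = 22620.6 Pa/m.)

1.18 psi/ft

dP/dz = ρg = 2720 kg/m³ × 9.81 m/s² = 26683 Pa/m
= 26683 Pa/m × (1 psi/ft / 22621 Pa/m) = 1.1796 psi/ft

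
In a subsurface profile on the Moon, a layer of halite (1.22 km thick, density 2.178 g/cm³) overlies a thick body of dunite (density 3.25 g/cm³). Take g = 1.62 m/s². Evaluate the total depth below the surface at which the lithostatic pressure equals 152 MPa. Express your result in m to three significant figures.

Pressure at base of upper layers: 2178×1.62×1220 = 4.305×10^6 Pa = 4.305 MPa
Remaining pressure to be supplied by dunite: 1.520×10^8 − 4.305×10^6 = 1.477×10^8 Pa
Additional depth in dunite = 1.477×10^8 Pa / (3250 kg/m³ × 1.62 m/s²) = 28052 m
Total depth = 1220 m + 28052 m = 29272 m

29300 m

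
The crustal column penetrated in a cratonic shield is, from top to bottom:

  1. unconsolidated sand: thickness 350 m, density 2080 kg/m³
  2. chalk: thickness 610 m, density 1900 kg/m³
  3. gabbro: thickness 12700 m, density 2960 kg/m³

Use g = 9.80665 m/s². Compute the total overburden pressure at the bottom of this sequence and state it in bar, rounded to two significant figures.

3900 bar

unconsolidated sand: 2080 kg/m³ × 9.80665 m/s² × 350 m = 7.139×10^6 Pa = 71.39 bar
chalk: 1900 kg/m³ × 9.80665 m/s² × 610 m = 1.137×10^7 Pa = 113.7 bar
gabbro: 2960 kg/m³ × 9.80665 m/s² × 12700 m = 3.687×10^8 Pa = 3687 bar
Total = 71.39 + 113.7 + 3687 = 3871.6 bar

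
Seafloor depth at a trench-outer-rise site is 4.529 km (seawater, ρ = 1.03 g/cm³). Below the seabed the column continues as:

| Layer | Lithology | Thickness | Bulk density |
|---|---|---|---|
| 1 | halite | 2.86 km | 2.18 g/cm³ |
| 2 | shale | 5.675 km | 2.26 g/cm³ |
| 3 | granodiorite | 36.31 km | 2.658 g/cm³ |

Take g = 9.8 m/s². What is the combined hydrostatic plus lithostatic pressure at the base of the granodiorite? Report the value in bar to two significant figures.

12000 bar

seawater: 1030 kg/m³ × 9.8 m/s² × 4529 m = 4.572×10^7 Pa = 457.2 bar
halite: 2180 kg/m³ × 9.8 m/s² × 2860 m = 6.110×10^7 Pa = 611.0 bar
shale: 2260 kg/m³ × 9.8 m/s² × 5675 m = 1.257×10^8 Pa = 1257 bar
granodiorite: 2658 kg/m³ × 9.8 m/s² × 36310 m = 9.458×10^8 Pa = 9458 bar
Total = 457.2 + 611.0 + 1257 + 9458 = 11783 bar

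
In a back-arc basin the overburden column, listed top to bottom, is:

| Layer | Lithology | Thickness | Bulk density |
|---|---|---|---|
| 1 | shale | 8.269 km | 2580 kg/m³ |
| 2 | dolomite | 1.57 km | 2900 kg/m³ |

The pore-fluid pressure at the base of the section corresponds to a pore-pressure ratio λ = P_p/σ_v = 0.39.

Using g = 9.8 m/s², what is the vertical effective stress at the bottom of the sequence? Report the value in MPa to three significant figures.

155 MPa

Overburden (lithostatic) stress σ_v:
shale: 2580 kg/m³ × 9.8 m/s² × 8269 m = 2.091×10^8 Pa = 209.1 MPa
dolomite: 2900 kg/m³ × 9.8 m/s² × 1570 m = 4.462×10^7 Pa = 44.62 MPa
Total = 209.1 + 44.62 = 253.69 MPa
Pore pressure P_p = λ·σ_v = 0.39 × 253.7 MPa = 98.94 MPa
Effective stress σ' = σ_v − P_p = 253.7 − 98.94 = 154.75 MPa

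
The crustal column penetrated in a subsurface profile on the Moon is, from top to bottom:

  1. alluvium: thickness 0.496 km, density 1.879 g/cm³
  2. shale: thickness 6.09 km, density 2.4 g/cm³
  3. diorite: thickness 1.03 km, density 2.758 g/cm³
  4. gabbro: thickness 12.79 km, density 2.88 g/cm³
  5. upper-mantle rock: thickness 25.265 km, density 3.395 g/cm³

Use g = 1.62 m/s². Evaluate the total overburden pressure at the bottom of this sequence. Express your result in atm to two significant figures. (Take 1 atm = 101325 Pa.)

alluvium: 1879 kg/m³ × 1.62 m/s² × 496 m = 1.510×10^6 Pa = 14.90 atm
shale: 2400 kg/m³ × 1.62 m/s² × 6090 m = 2.368×10^7 Pa = 233.7 atm
diorite: 2758 kg/m³ × 1.62 m/s² × 1030 m = 4.602×10^6 Pa = 45.42 atm
gabbro: 2880 kg/m³ × 1.62 m/s² × 12790 m = 5.967×10^7 Pa = 588.9 atm
upper-mantle rock: 3395 kg/m³ × 1.62 m/s² × 25265 m = 1.390×10^8 Pa = 1371 atm
Total = 14.90 + 233.7 + 45.42 + 588.9 + 1371 = 2254.3 atm

2300 atm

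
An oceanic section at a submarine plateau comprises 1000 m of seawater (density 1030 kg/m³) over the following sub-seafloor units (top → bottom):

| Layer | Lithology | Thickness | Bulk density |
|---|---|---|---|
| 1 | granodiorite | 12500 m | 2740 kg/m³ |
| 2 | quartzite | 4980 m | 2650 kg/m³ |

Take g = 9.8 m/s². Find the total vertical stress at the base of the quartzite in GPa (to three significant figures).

seawater: 1030 kg/m³ × 9.8 m/s² × 1000 m = 1.009×10^7 Pa = 0.01009 GPa
granodiorite: 2740 kg/m³ × 9.8 m/s² × 12500 m = 3.357×10^8 Pa = 0.3357 GPa
quartzite: 2650 kg/m³ × 9.8 m/s² × 4980 m = 1.293×10^8 Pa = 0.1293 GPa
Total = 0.01009 + 0.3357 + 0.1293 = 0.47507 GPa

0.475 GPa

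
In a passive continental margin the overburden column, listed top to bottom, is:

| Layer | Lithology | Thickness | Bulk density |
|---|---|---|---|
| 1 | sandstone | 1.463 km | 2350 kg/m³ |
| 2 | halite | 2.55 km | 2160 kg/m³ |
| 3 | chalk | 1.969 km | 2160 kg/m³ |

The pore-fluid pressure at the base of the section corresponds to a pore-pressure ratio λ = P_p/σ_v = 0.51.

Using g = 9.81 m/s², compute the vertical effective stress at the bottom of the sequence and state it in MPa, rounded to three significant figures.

63.4 MPa

Overburden (lithostatic) stress σ_v:
sandstone: 2350 kg/m³ × 9.81 m/s² × 1463 m = 3.373×10^7 Pa = 33.73 MPa
halite: 2160 kg/m³ × 9.81 m/s² × 2550 m = 5.403×10^7 Pa = 54.03 MPa
chalk: 2160 kg/m³ × 9.81 m/s² × 1969 m = 4.172×10^7 Pa = 41.72 MPa
Total = 33.73 + 54.03 + 41.72 = 129.48 MPa
Pore pressure P_p = λ·σ_v = 0.51 × 129.5 MPa = 66.04 MPa
Effective stress σ' = σ_v − P_p = 129.5 − 66.04 = 63.447 MPa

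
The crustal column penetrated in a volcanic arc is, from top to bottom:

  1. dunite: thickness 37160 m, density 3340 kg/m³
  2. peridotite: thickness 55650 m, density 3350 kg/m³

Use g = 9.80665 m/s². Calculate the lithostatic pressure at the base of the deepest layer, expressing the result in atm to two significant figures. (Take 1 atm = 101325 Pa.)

dunite: 3340 kg/m³ × 9.80665 m/s² × 37160 m = 1.217×10^9 Pa = 12012 atm
peridotite: 3350 kg/m³ × 9.80665 m/s² × 55650 m = 1.828×10^9 Pa = 18043 atm
Total = 12012 + 18043 = 30056 atm

30000 atm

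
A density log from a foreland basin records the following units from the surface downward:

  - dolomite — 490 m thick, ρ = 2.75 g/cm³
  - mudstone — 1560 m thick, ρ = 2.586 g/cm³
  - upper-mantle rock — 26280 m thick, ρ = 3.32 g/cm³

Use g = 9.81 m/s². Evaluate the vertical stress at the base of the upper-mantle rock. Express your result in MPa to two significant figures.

dolomite: 2750 kg/m³ × 9.81 m/s² × 490 m = 1.322×10^7 Pa = 13.22 MPa
mudstone: 2586 kg/m³ × 9.81 m/s² × 1560 m = 3.958×10^7 Pa = 39.58 MPa
upper-mantle rock: 3320 kg/m³ × 9.81 m/s² × 26280 m = 8.559×10^8 Pa = 855.9 MPa
Total = 13.22 + 39.58 + 855.9 = 908.71 MPa

910 MPa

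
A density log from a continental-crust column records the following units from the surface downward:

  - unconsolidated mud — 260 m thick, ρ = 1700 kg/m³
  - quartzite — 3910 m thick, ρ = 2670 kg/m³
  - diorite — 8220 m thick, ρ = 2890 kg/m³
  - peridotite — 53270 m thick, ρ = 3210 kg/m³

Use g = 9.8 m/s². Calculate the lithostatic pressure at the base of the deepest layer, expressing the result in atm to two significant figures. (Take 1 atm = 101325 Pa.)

unconsolidated mud: 1700 kg/m³ × 9.8 m/s² × 260 m = 4.332×10^6 Pa = 42.75 atm
quartzite: 2670 kg/m³ × 9.8 m/s² × 3910 m = 1.023×10^8 Pa = 1010 atm
diorite: 2890 kg/m³ × 9.8 m/s² × 8220 m = 2.328×10^8 Pa = 2298 atm
peridotite: 3210 kg/m³ × 9.8 m/s² × 53270 m = 1.676×10^9 Pa = 16539 atm
Total = 42.75 + 1010 + 2298 + 16539 = 19889 atm

20000 atm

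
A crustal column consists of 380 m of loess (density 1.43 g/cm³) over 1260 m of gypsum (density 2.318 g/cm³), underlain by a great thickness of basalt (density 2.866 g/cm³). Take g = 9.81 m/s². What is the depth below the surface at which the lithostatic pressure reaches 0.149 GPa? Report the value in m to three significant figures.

Pressure at base of upper layers: 1430×9.81×380 + 2318×9.81×1260 = 3.398×10^7 Pa = 0.03398 GPa
Remaining pressure to be supplied by basalt: 1.490×10^8 − 3.398×10^7 = 1.150×10^8 Pa
Additional depth in basalt = 1.150×10^8 Pa / (2866 kg/m³ × 9.81 m/s²) = 4090.9 m
Total depth = 1640 m + 4090.9 m = 5730.9 m

5730 m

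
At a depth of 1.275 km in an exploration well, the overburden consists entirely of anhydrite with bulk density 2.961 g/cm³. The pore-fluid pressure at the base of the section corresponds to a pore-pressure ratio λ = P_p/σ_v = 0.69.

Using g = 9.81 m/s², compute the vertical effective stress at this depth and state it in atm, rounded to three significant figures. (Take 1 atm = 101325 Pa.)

Overburden (lithostatic) stress σ_v:
anhydrite: 2961 kg/m³ × 9.81 m/s² × 1275 m = 3.704×10^7 Pa = 37.04 MPa
Pore pressure P_p = λ·σ_v = 0.69 × 37.04 MPa = 25.55 MPa
Effective stress σ' = σ_v − P_p = 37.04 − 25.55 = 11.481 MPa = 113.31 atm

113 atm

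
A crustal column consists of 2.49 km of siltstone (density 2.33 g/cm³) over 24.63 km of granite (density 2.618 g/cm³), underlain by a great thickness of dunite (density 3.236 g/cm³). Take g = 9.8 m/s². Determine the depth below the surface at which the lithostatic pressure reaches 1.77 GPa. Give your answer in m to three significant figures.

61200 m

Pressure at base of upper layers: 2330×9.8×2490 + 2618×9.8×24630 = 6.888×10^8 Pa = 0.6888 GPa
Remaining pressure to be supplied by dunite: 1.770×10^9 − 6.888×10^8 = 1.081×10^9 Pa
Additional depth in dunite = 1.081×10^9 Pa / (3236 kg/m³ × 9.8 m/s²) = 34094 m
Total depth = 27120 m + 34094 m = 61214 m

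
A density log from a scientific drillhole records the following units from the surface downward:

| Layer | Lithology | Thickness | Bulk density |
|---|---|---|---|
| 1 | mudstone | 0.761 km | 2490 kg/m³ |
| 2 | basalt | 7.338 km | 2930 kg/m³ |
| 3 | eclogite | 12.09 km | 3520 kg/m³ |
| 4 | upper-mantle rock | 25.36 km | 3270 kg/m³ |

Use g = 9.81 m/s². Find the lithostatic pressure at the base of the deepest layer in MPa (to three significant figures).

1460 MPa

mudstone: 2490 kg/m³ × 9.81 m/s² × 761 m = 1.859×10^7 Pa = 18.59 MPa
basalt: 2930 kg/m³ × 9.81 m/s² × 7338 m = 2.109×10^8 Pa = 210.9 MPa
eclogite: 3520 kg/m³ × 9.81 m/s² × 12090 m = 4.175×10^8 Pa = 417.5 MPa
upper-mantle rock: 3270 kg/m³ × 9.81 m/s² × 25360 m = 8.135×10^8 Pa = 813.5 MPa
Total = 18.59 + 210.9 + 417.5 + 813.5 = 1460.5 MPa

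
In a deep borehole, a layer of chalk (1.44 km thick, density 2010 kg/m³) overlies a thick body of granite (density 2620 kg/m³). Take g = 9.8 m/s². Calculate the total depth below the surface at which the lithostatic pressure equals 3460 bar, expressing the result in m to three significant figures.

13800 m

Pressure at base of upper layers: 2010×9.8×1440 = 2.837×10^7 Pa = 283.7 bar
Remaining pressure to be supplied by granite: 3.460×10^8 − 2.837×10^7 = 3.176×10^8 Pa
Additional depth in granite = 3.176×10^8 Pa / (2620 kg/m³ × 9.8 m/s²) = 12371 m
Total depth = 1440 m + 12371 m = 13811 m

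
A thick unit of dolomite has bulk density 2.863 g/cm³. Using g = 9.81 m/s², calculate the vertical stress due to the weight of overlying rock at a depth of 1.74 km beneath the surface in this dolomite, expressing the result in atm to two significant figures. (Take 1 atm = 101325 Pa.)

480 atm

dolomite: 2863 kg/m³ × 9.81 m/s² × 1740 m = 4.887×10^7 Pa = 482.3 atm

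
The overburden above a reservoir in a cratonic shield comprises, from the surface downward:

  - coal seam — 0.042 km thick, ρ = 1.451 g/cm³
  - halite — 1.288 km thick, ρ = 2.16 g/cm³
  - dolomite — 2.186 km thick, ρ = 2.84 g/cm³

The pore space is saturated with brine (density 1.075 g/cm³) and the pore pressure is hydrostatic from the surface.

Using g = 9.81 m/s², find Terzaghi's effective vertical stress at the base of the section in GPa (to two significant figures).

0.052 GPa

Overburden (lithostatic) stress σ_v:
coal seam: 1451 kg/m³ × 9.81 m/s² × 42 m = 5.978×10^5 Pa = 0.5978 MPa
halite: 2160 kg/m³ × 9.81 m/s² × 1288 m = 2.729×10^7 Pa = 27.29 MPa
dolomite: 2840 kg/m³ × 9.81 m/s² × 2186 m = 6.090×10^7 Pa = 60.90 MPa
Total = 0.5978 + 27.29 + 60.90 = 88.793 MPa
Pore pressure P_p = 1075 kg/m³ × 9.81 m/s² × 3516 m = 3.708×10^7 Pa = 37.08 MPa
Effective stress σ' = σ_v − P_p = 88.79 − 37.08 = 51.714 MPa = 0.051714 GPa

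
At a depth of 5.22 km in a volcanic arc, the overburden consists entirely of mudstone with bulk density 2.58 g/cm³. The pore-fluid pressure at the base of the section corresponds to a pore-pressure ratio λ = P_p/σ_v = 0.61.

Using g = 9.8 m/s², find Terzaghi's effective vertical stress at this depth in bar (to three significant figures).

Overburden (lithostatic) stress σ_v:
mudstone: 2580 kg/m³ × 9.8 m/s² × 5220 m = 1.320×10^8 Pa = 132.0 MPa
Pore pressure P_p = λ·σ_v = 0.61 × 132.0 MPa = 80.51 MPa
Effective stress σ' = σ_v − P_p = 132.0 − 80.51 = 51.473 MPa = 514.73 bar

515 bar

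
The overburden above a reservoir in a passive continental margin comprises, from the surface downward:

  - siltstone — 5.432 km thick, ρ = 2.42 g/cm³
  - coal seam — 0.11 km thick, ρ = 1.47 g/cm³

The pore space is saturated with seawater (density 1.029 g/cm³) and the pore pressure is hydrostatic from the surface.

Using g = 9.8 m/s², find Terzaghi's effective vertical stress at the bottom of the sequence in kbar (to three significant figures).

Overburden (lithostatic) stress σ_v:
siltstone: 2420 kg/m³ × 9.8 m/s² × 5432 m = 1.288×10^8 Pa = 128.8 MPa
coal seam: 1470 kg/m³ × 9.8 m/s² × 110 m = 1.585×10^6 Pa = 1.585 MPa
Total = 128.8 + 1.585 = 130.41 MPa
Pore pressure P_p = 1029 kg/m³ × 9.8 m/s² × 5542 m = 5.589×10^7 Pa = 55.89 MPa
Effective stress σ' = σ_v − P_p = 130.4 − 55.89 = 74.523 MPa = 0.74523 kbar

0.745 kbar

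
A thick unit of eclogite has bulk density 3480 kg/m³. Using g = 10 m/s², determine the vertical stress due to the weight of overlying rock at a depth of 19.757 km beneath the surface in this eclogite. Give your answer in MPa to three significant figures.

eclogite: 3480 kg/m³ × 10 m/s² × 19757 m = 6.875×10^8 Pa = 687.5 MPa

688 MPa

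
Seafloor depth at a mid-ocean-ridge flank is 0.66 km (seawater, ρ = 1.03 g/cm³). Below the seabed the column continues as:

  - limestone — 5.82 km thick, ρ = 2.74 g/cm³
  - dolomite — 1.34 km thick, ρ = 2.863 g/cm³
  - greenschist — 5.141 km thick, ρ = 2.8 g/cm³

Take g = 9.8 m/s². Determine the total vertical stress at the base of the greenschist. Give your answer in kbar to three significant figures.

seawater: 1030 kg/m³ × 9.8 m/s² × 660 m = 6.662×10^6 Pa = 0.06662 kbar
limestone: 2740 kg/m³ × 9.8 m/s² × 5820 m = 1.563×10^8 Pa = 1.563 kbar
dolomite: 2863 kg/m³ × 9.8 m/s² × 1340 m = 3.760×10^7 Pa = 0.3760 kbar
greenschist: 2800 kg/m³ × 9.8 m/s² × 5141 m = 1.411×10^8 Pa = 1.411 kbar
Total = 0.06662 + 1.563 + 0.3760 + 1.411 = 3.4161 kbar

3.42 kbar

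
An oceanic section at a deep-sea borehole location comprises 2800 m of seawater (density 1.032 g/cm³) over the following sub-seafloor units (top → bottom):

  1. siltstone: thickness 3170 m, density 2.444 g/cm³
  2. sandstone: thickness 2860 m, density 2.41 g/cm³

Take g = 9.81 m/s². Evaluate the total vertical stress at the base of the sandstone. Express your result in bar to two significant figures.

1700 bar

seawater: 1032 kg/m³ × 9.81 m/s² × 2800 m = 2.835×10^7 Pa = 283.5 bar
siltstone: 2444 kg/m³ × 9.81 m/s² × 3170 m = 7.600×10^7 Pa = 760.0 bar
sandstone: 2410 kg/m³ × 9.81 m/s² × 2860 m = 6.762×10^7 Pa = 676.2 bar
Total = 283.5 + 760.0 + 676.2 = 1719.7 bar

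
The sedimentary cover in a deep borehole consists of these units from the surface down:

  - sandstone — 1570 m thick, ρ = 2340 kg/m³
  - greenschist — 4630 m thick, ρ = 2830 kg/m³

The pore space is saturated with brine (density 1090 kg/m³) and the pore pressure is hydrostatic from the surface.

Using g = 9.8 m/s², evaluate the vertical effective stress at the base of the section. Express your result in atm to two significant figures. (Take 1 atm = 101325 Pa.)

Overburden (lithostatic) stress σ_v:
sandstone: 2340 kg/m³ × 9.8 m/s² × 1570 m = 3.600×10^7 Pa = 36.00 MPa
greenschist: 2830 kg/m³ × 9.8 m/s² × 4630 m = 1.284×10^8 Pa = 128.4 MPa
Total = 36.00 + 128.4 = 164.41 MPa
Pore pressure P_p = 1090 kg/m³ × 9.8 m/s² × 6200 m = 6.623×10^7 Pa = 66.23 MPa
Effective stress σ' = σ_v − P_p = 164.4 − 66.23 = 98.183 MPa = 968.99 atm

970 atm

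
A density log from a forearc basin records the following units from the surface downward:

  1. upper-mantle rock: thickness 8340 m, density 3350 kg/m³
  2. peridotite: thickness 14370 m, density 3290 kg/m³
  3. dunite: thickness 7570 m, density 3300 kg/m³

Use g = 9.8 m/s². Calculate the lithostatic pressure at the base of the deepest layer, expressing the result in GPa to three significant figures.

0.982 GPa

upper-mantle rock: 3350 kg/m³ × 9.8 m/s² × 8340 m = 2.738×10^8 Pa = 0.2738 GPa
peridotite: 3290 kg/m³ × 9.8 m/s² × 14370 m = 4.633×10^8 Pa = 0.4633 GPa
dunite: 3300 kg/m³ × 9.8 m/s² × 7570 m = 2.448×10^8 Pa = 0.2448 GPa
Total = 0.2738 + 0.4633 + 0.2448 = 0.98193 GPa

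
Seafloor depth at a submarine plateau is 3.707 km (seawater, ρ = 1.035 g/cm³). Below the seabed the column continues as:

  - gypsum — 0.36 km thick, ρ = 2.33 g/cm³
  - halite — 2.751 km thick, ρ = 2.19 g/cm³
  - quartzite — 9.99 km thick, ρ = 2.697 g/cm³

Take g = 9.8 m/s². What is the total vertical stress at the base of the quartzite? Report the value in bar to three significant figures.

seawater: 1035 kg/m³ × 9.8 m/s² × 3707 m = 3.760×10^7 Pa = 376.0 bar
gypsum: 2330 kg/m³ × 9.8 m/s² × 360 m = 8.220×10^6 Pa = 82.20 bar
halite: 2190 kg/m³ × 9.8 m/s² × 2751 m = 5.904×10^7 Pa = 590.4 bar
quartzite: 2697 kg/m³ × 9.8 m/s² × 9990 m = 2.640×10^8 Pa = 2640 bar
Total = 376.0 + 82.20 + 590.4 + 2640 = 3689.0 bar

3690 bar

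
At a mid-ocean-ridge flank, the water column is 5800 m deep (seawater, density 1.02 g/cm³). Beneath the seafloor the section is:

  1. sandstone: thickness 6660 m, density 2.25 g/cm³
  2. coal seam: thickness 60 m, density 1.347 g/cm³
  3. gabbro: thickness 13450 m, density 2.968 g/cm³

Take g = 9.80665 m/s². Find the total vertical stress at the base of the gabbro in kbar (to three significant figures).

5.97 kbar

seawater: 1020 kg/m³ × 9.80665 m/s² × 5800 m = 5.802×10^7 Pa = 0.5802 kbar
sandstone: 2250 kg/m³ × 9.80665 m/s² × 6660 m = 1.470×10^8 Pa = 1.470 kbar
coal seam: 1347 kg/m³ × 9.80665 m/s² × 60 m = 7.926×10^5 Pa = 7.926×10^-3 kbar
gabbro: 2968 kg/m³ × 9.80665 m/s² × 13450 m = 3.915×10^8 Pa = 3.915 kbar
Total = 0.5802 + 1.470 + 7.926×10^-3 + 3.915 = 5.9724 kbar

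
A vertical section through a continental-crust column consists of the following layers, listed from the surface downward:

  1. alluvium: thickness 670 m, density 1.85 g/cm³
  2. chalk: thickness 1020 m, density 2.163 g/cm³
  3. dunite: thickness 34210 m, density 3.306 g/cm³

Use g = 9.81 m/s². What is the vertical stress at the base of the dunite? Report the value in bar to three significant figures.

11400 bar

alluvium: 1850 kg/m³ × 9.81 m/s² × 670 m = 1.216×10^7 Pa = 121.6 bar
chalk: 2163 kg/m³ × 9.81 m/s² × 1020 m = 2.164×10^7 Pa = 216.4 bar
dunite: 3306 kg/m³ × 9.81 m/s² × 34210 m = 1.109×10^9 Pa = 11095 bar
Total = 121.6 + 216.4 + 11095 = 11433 bar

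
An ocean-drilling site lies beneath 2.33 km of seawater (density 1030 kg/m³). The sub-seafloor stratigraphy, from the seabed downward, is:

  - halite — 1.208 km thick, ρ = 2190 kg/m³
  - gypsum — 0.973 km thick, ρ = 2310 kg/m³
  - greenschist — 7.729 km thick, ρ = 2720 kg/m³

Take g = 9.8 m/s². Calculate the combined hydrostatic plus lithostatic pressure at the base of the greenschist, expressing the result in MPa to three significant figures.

277 MPa

seawater: 1030 kg/m³ × 9.8 m/s² × 2330 m = 2.352×10^7 Pa = 23.52 MPa
halite: 2190 kg/m³ × 9.8 m/s² × 1208 m = 2.593×10^7 Pa = 25.93 MPa
gypsum: 2310 kg/m³ × 9.8 m/s² × 973 m = 2.203×10^7 Pa = 22.03 MPa
greenschist: 2720 kg/m³ × 9.8 m/s² × 7729 m = 2.060×10^8 Pa = 206.0 MPa
Total = 23.52 + 25.93 + 22.03 + 206.0 = 277.50 MPa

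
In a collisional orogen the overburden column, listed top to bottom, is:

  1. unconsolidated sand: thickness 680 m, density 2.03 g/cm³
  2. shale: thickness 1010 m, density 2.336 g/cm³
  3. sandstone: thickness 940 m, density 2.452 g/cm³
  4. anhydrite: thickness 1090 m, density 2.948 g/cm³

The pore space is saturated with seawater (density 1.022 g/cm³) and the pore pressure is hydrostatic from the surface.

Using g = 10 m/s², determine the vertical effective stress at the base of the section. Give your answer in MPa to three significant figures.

Overburden (lithostatic) stress σ_v:
unconsolidated sand: 2030 kg/m³ × 10 m/s² × 680 m = 1.380×10^7 Pa = 13.80 MPa
shale: 2336 kg/m³ × 10 m/s² × 1010 m = 2.359×10^7 Pa = 23.59 MPa
sandstone: 2452 kg/m³ × 10 m/s² × 940 m = 2.305×10^7 Pa = 23.05 MPa
anhydrite: 2948 kg/m³ × 10 m/s² × 1090 m = 3.213×10^7 Pa = 32.13 MPa
Total = 13.80 + 23.59 + 23.05 + 32.13 = 92.580 MPa
Pore pressure P_p = 1022 kg/m³ × 10 m/s² × 3720 m = 3.802×10^7 Pa = 38.02 MPa
Effective stress σ' = σ_v − P_p = 92.58 − 38.02 = 54.561 MPa

54.6 MPa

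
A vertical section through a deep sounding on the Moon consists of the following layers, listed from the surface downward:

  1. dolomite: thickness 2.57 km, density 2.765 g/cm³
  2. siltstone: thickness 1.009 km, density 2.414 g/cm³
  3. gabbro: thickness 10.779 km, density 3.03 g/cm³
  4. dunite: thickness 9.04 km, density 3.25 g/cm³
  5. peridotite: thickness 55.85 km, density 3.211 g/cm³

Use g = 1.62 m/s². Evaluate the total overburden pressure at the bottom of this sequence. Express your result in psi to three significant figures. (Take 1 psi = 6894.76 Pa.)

59000 psi

dolomite: 2765 kg/m³ × 1.62 m/s² × 2570 m = 1.151×10^7 Pa = 1670 psi
siltstone: 2414 kg/m³ × 1.62 m/s² × 1009 m = 3.946×10^6 Pa = 572.3 psi
gabbro: 3030 kg/m³ × 1.62 m/s² × 10779 m = 5.291×10^7 Pa = 7674 psi
dunite: 3250 kg/m³ × 1.62 m/s² × 9040 m = 4.760×10^7 Pa = 6903 psi
peridotite: 3211 kg/m³ × 1.62 m/s² × 55850 m = 2.905×10^8 Pa = 42137 psi
Total = 1670 + 572.3 + 7674 + 6903 + 42137 = 58956 psi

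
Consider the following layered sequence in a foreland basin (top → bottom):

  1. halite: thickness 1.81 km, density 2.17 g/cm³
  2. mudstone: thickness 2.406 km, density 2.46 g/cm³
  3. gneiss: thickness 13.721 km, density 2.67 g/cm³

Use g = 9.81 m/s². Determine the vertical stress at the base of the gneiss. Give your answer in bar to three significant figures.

halite: 2170 kg/m³ × 9.81 m/s² × 1810 m = 3.853×10^7 Pa = 385.3 bar
mudstone: 2460 kg/m³ × 9.81 m/s² × 2406 m = 5.806×10^7 Pa = 580.6 bar
gneiss: 2670 kg/m³ × 9.81 m/s² × 13721 m = 3.594×10^8 Pa = 3594 bar
Total = 385.3 + 580.6 + 3594 = 4559.8 bar

4560 bar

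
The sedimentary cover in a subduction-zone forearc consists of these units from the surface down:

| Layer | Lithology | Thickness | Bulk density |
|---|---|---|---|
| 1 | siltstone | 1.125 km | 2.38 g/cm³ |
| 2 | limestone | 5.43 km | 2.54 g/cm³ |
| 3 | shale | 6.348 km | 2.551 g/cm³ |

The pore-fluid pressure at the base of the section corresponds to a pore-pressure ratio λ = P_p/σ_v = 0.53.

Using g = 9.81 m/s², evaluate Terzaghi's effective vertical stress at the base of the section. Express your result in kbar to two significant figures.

Overburden (lithostatic) stress σ_v:
siltstone: 2380 kg/m³ × 9.81 m/s² × 1125 m = 2.627×10^7 Pa = 26.27 MPa
limestone: 2540 kg/m³ × 9.81 m/s² × 5430 m = 1.353×10^8 Pa = 135.3 MPa
shale: 2551 kg/m³ × 9.81 m/s² × 6348 m = 1.589×10^8 Pa = 158.9 MPa
Total = 26.27 + 135.3 + 158.9 = 320.43 MPa
Pore pressure P_p = λ·σ_v = 0.53 × 320.4 MPa = 169.8 MPa
Effective stress σ' = σ_v − P_p = 320.4 − 169.8 = 150.60 MPa = 1.5060 kbar

1.5 kbar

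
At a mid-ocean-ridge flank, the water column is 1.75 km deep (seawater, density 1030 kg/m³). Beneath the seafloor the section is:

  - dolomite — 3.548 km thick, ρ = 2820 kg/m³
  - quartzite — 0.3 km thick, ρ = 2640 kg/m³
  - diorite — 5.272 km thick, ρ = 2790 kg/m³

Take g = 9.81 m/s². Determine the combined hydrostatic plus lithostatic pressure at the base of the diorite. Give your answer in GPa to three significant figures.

0.268 GPa

seawater: 1030 kg/m³ × 9.81 m/s² × 1750 m = 1.768×10^7 Pa = 0.01768 GPa
dolomite: 2820 kg/m³ × 9.81 m/s² × 3548 m = 9.815×10^7 Pa = 0.09815 GPa
quartzite: 2640 kg/m³ × 9.81 m/s² × 300 m = 7.770×10^6 Pa = 7.770×10^-3 GPa
diorite: 2790 kg/m³ × 9.81 m/s² × 5272 m = 1.443×10^8 Pa = 0.1443 GPa
Total = 0.01768 + 0.09815 + 7.770×10^-3 + 0.1443 = 0.26790 GPa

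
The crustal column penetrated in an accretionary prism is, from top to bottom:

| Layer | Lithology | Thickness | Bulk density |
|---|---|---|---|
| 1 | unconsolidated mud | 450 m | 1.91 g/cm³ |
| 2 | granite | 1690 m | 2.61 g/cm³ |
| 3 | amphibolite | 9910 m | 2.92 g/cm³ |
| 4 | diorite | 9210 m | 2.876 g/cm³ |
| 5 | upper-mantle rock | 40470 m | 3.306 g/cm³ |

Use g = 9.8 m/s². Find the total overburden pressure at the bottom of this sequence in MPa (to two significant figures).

unconsolidated mud: 1910 kg/m³ × 9.8 m/s² × 450 m = 8.423×10^6 Pa = 8.423 MPa
granite: 2610 kg/m³ × 9.8 m/s² × 1690 m = 4.323×10^7 Pa = 43.23 MPa
amphibolite: 2920 kg/m³ × 9.8 m/s² × 9910 m = 2.836×10^8 Pa = 283.6 MPa
diorite: 2876 kg/m³ × 9.8 m/s² × 9210 m = 2.596×10^8 Pa = 259.6 MPa
upper-mantle rock: 3306 kg/m³ × 9.8 m/s² × 40470 m = 1.311×10^9 Pa = 1311 MPa
Total = 8.423 + 43.23 + 283.6 + 259.6 + 1311 = 1906.0 MPa

1900 MPa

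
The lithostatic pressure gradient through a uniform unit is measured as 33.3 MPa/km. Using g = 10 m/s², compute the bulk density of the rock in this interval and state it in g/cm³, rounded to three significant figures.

ρ = (dP/dz)/g = 33.3 MPa/km / 10 m/s² = 33300 Pa/m / 10 m/s² = 3330.0 kg/m³
= 3.330 g/cm³

3.33 g/cm³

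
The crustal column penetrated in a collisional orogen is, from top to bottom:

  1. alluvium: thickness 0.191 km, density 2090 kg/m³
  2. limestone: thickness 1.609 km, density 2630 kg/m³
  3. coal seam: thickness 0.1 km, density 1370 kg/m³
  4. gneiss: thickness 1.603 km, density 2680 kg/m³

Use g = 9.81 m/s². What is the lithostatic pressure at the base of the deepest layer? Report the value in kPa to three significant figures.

alluvium: 2090 kg/m³ × 9.81 m/s² × 191 m = 3.916×10^6 Pa = 3916 kPa
limestone: 2630 kg/m³ × 9.81 m/s² × 1609 m = 4.151×10^7 Pa = 41513 kPa
coal seam: 1370 kg/m³ × 9.81 m/s² × 100 m = 1.344×10^6 Pa = 1344 kPa
gneiss: 2680 kg/m³ × 9.81 m/s² × 1603 m = 4.214×10^7 Pa = 42144 kPa
Total = 3916 + 41513 + 1344 + 42144 = 88917 kPa

88900 kPa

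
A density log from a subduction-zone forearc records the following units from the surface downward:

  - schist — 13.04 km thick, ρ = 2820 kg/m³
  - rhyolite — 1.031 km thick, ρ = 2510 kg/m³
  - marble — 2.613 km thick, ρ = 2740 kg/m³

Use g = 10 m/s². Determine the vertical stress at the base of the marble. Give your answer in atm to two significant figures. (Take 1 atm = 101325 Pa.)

4600 atm

schist: 2820 kg/m³ × 10 m/s² × 13040 m = 3.677×10^8 Pa = 3629 atm
rhyolite: 2510 kg/m³ × 10 m/s² × 1031 m = 2.588×10^7 Pa = 255.4 atm
marble: 2740 kg/m³ × 10 m/s² × 2613 m = 7.160×10^7 Pa = 706.6 atm
Total = 3629 + 255.4 + 706.6 = 4591.2 atm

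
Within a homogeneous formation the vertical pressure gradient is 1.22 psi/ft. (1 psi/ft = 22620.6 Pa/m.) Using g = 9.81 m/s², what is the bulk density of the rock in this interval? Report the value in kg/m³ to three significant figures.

ρ = (dP/dz)/g = 1.22 psi/ft / 9.81 m/s² = 27597 Pa/m / 9.81 m/s² = 2813.2 kg/m³

2810 kg/m³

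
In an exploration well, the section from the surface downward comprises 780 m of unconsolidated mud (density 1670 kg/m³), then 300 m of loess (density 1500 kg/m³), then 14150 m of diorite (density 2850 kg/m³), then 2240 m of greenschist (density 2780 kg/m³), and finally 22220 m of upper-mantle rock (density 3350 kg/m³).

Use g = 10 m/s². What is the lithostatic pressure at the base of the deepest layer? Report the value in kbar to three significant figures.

12.3 kbar

unconsolidated mud: 1670 kg/m³ × 10 m/s² × 780 m = 1.303×10^7 Pa = 0.1303 kbar
loess: 1500 kg/m³ × 10 m/s² × 300 m = 4.500×10^6 Pa = 0.04500 kbar
diorite: 2850 kg/m³ × 10 m/s² × 14150 m = 4.033×10^8 Pa = 4.033 kbar
greenschist: 2780 kg/m³ × 10 m/s² × 2240 m = 6.227×10^7 Pa = 0.6227 kbar
upper-mantle rock: 3350 kg/m³ × 10 m/s² × 22220 m = 7.444×10^8 Pa = 7.444 kbar
Total = 0.1303 + 0.04500 + 4.033 + 0.6227 + 7.444 = 12.274 kbar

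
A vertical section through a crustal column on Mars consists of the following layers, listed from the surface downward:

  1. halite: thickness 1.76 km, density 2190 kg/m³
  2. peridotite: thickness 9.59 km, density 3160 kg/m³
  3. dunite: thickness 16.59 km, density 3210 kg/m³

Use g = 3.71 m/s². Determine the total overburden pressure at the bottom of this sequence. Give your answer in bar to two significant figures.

3200 bar

halite: 2190 kg/m³ × 3.71 m/s² × 1760 m = 1.430×10^7 Pa = 143.0 bar
peridotite: 3160 kg/m³ × 3.71 m/s² × 9590 m = 1.124×10^8 Pa = 1124 bar
dunite: 3210 kg/m³ × 3.71 m/s² × 16590 m = 1.976×10^8 Pa = 1976 bar
Total = 143.0 + 1124 + 1976 = 3243.0 bar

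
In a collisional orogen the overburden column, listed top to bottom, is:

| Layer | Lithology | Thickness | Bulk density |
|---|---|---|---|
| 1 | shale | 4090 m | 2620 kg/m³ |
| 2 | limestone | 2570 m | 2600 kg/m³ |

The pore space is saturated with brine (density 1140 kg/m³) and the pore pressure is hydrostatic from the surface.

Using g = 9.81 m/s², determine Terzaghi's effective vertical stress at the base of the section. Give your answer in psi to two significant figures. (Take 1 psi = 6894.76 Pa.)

Overburden (lithostatic) stress σ_v:
shale: 2620 kg/m³ × 9.81 m/s² × 4090 m = 1.051×10^8 Pa = 105.1 MPa
limestone: 2600 kg/m³ × 9.81 m/s² × 2570 m = 6.555×10^7 Pa = 65.55 MPa
Total = 105.1 + 65.55 = 170.67 MPa
Pore pressure P_p = 1140 kg/m³ × 9.81 m/s² × 6660 m = 7.448×10^7 Pa = 74.48 MPa
Effective stress σ' = σ_v − P_p = 170.7 − 74.48 = 96.191 MPa = 13951 psi

14000 psi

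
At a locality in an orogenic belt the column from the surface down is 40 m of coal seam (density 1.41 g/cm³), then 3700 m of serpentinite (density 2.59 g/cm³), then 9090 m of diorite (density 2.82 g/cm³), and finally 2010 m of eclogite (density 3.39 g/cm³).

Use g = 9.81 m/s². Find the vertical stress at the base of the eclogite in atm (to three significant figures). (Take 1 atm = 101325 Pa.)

4070 atm

coal seam: 1410 kg/m³ × 9.81 m/s² × 40 m = 5.533×10^5 Pa = 5.460 atm
serpentinite: 2590 kg/m³ × 9.81 m/s² × 3700 m = 9.401×10^7 Pa = 927.8 atm
diorite: 2820 kg/m³ × 9.81 m/s² × 9090 m = 2.515×10^8 Pa = 2482 atm
eclogite: 3390 kg/m³ × 9.81 m/s² × 2010 m = 6.684×10^7 Pa = 659.7 atm
Total = 5.460 + 927.8 + 2482 + 659.7 = 4074.8 atm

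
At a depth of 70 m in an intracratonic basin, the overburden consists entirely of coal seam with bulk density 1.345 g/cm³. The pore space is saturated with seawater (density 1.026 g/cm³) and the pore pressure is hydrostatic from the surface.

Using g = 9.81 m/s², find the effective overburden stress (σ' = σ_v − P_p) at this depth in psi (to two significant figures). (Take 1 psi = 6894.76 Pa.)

32 psi

Overburden (lithostatic) stress σ_v:
coal seam: 1345 kg/m³ × 9.81 m/s² × 70 m = 9.236×10^5 Pa = 0.9236 MPa
Pore pressure P_p = 1026 kg/m³ × 9.81 m/s² × 70 m = 7.046×10^5 Pa = 0.7046 MPa
Effective stress σ' = σ_v − P_p = 0.9236 − 0.7046 = 0.21906 MPa = 31.772 psi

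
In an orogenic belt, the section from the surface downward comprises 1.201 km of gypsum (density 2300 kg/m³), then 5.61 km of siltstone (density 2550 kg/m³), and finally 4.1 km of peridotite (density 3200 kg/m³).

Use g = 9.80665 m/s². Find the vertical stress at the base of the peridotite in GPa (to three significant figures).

0.296 GPa

gypsum: 2300 kg/m³ × 9.80665 m/s² × 1201 m = 2.709×10^7 Pa = 0.02709 GPa
siltstone: 2550 kg/m³ × 9.80665 m/s² × 5610 m = 1.403×10^8 Pa = 0.1403 GPa
peridotite: 3200 kg/m³ × 9.80665 m/s² × 4100 m = 1.287×10^8 Pa = 0.1287 GPa
Total = 0.02709 + 0.1403 + 0.1287 = 0.29604 GPa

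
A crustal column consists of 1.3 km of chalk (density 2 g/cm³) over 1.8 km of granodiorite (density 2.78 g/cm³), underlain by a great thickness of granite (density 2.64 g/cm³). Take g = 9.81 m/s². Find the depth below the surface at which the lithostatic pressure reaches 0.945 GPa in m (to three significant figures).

36700 m

Pressure at base of upper layers: 2000×9.81×1300 + 2780×9.81×1800 = 7.460×10^7 Pa = 0.07460 GPa
Remaining pressure to be supplied by granite: 9.450×10^8 − 7.460×10^7 = 8.704×10^8 Pa
Additional depth in granite = 8.704×10^8 Pa / (2640 kg/m³ × 9.81 m/s²) = 33608 m
Total depth = 3100 m + 33608 m = 36708 m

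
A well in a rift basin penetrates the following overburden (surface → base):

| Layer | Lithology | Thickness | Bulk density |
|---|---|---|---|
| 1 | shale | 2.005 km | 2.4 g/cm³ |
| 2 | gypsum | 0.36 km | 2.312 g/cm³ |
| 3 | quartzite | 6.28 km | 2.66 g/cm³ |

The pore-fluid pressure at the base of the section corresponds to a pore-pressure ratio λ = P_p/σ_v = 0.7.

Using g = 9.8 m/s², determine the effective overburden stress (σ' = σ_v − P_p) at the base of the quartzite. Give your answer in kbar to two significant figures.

Overburden (lithostatic) stress σ_v:
shale: 2400 kg/m³ × 9.8 m/s² × 2005 m = 4.716×10^7 Pa = 47.16 MPa
gypsum: 2312 kg/m³ × 9.8 m/s² × 360 m = 8.157×10^6 Pa = 8.157 MPa
quartzite: 2660 kg/m³ × 9.8 m/s² × 6280 m = 1.637×10^8 Pa = 163.7 MPa
Total = 47.16 + 8.157 + 163.7 = 219.02 MPa
Pore pressure P_p = λ·σ_v = 0.7 × 219.0 MPa = 153.3 MPa
Effective stress σ' = σ_v − P_p = 219.0 − 153.3 = 65.706 MPa = 0.65706 kbar

0.66 kbar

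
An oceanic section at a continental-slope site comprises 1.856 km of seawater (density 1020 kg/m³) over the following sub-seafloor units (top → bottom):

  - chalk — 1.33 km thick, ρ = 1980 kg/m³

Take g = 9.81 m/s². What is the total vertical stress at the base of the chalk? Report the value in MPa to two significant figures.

seawater: 1020 kg/m³ × 9.81 m/s² × 1856 m = 1.857×10^7 Pa = 18.57 MPa
chalk: 1980 kg/m³ × 9.81 m/s² × 1330 m = 2.583×10^7 Pa = 25.83 MPa
Total = 18.57 + 25.83 = 44.405 MPa

44 MPa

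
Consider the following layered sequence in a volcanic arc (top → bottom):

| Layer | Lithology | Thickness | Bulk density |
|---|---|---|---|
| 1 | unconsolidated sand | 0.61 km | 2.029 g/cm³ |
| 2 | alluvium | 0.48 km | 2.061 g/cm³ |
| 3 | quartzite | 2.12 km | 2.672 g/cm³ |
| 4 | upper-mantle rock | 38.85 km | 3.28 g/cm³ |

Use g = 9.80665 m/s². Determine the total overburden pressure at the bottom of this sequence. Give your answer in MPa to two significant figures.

unconsolidated sand: 2029 kg/m³ × 9.80665 m/s² × 610 m = 1.214×10^7 Pa = 12.14 MPa
alluvium: 2061 kg/m³ × 9.80665 m/s² × 480 m = 9.702×10^6 Pa = 9.702 MPa
quartzite: 2672 kg/m³ × 9.80665 m/s² × 2120 m = 5.555×10^7 Pa = 55.55 MPa
upper-mantle rock: 3280 kg/m³ × 9.80665 m/s² × 38850 m = 1.250×10^9 Pa = 1250 MPa
Total = 12.14 + 9.702 + 55.55 + 1250 = 1327.0 MPa

1300 MPa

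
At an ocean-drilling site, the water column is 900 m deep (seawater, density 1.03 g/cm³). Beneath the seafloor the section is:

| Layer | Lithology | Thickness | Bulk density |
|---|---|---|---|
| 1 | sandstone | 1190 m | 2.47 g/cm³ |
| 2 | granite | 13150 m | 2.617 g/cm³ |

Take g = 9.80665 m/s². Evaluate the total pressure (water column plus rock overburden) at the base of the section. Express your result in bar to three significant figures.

seawater: 1030 kg/m³ × 9.80665 m/s² × 900 m = 9.091×10^6 Pa = 90.91 bar
sandstone: 2470 kg/m³ × 9.80665 m/s² × 1190 m = 2.882×10^7 Pa = 288.2 bar
granite: 2617 kg/m³ × 9.80665 m/s² × 13150 m = 3.375×10^8 Pa = 3375 bar
Total = 90.91 + 288.2 + 3375 = 3754.0 bar

3750 bar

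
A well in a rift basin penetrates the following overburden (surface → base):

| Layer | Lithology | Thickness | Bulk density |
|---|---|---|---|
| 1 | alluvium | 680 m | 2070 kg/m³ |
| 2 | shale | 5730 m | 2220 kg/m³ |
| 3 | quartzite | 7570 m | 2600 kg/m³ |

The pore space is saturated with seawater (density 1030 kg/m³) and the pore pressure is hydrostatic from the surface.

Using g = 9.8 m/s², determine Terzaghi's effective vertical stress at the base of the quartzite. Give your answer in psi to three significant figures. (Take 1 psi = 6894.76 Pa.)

Overburden (lithostatic) stress σ_v:
alluvium: 2070 kg/m³ × 9.8 m/s² × 680 m = 1.379×10^7 Pa = 13.79 MPa
shale: 2220 kg/m³ × 9.8 m/s² × 5730 m = 1.247×10^8 Pa = 124.7 MPa
quartzite: 2600 kg/m³ × 9.8 m/s² × 7570 m = 1.929×10^8 Pa = 192.9 MPa
Total = 13.79 + 124.7 + 192.9 = 331.34 MPa
Pore pressure P_p = 1030 kg/m³ × 9.8 m/s² × 13980 m = 1.411×10^8 Pa = 141.1 MPa
Effective stress σ' = σ_v − P_p = 331.3 − 141.1 = 190.23 MPa = 27590 psi

27600 psi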